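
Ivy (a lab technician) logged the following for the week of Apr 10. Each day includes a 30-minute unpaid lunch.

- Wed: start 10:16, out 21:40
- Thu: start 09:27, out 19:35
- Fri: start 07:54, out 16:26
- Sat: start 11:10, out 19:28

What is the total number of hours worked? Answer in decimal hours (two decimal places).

Wed: 10:16–21:40 = 11 h 24 min; less 30 min break → 10 h 54 min
Thu: 09:27–19:35 = 10 h 8 min; less 30 min break → 9 h 38 min
Fri: 07:54–16:26 = 8 h 32 min; less 30 min break → 8 h 2 min
Sat: 11:10–19:28 = 8 h 18 min; less 30 min break → 7 h 48 min
Total: 10 h 54 min + 9 h 38 min + 8 h 2 min + 7 h 48 min = 36 h 22 min.

36.37 hours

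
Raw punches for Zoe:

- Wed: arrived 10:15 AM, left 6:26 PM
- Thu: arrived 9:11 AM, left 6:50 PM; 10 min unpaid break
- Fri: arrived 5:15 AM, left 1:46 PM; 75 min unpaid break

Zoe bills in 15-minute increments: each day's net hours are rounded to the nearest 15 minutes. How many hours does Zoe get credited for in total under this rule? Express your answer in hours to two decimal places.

25.00 hours

Wed: 10:15 AM–6:26 PM = 8 h 11 min → rounds to 8 h 15 min
Thu: 9:11 AM–6:50 PM = 9 h 39 min − 10 min = 9 h 29 min → rounds to 9 h 30 min
Fri: 5:15 AM–1:46 PM = 8 h 31 min − 75 min = 7 h 16 min → rounds to 7 h 15 min
Total credited: 25 h 0 min.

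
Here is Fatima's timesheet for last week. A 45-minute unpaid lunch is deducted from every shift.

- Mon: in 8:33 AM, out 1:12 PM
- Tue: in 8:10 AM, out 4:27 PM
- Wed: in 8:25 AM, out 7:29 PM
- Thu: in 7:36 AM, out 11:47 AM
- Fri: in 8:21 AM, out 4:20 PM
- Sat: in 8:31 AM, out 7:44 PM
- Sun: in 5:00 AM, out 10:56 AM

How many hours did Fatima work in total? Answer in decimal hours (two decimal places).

48.07 hours

Mon: 8:33 AM–1:12 PM = 4 h 39 min; less 45 min break → 3 h 54 min
Tue: 8:10 AM–4:27 PM = 8 h 17 min; less 45 min break → 7 h 32 min
Wed: 8:25 AM–7:29 PM = 11 h 4 min; less 45 min break → 10 h 19 min
Thu: 7:36 AM–11:47 AM = 4 h 11 min; less 45 min break → 3 h 26 min
Fri: 8:21 AM–4:20 PM = 7 h 59 min; less 45 min break → 7 h 14 min
Sat: 8:31 AM–7:44 PM = 11 h 13 min; less 45 min break → 10 h 28 min
Sun: 5:00 AM–10:56 AM = 5 h 56 min; less 45 min break → 5 h 11 min
Total: 3 h 54 min + 7 h 32 min + 10 h 19 min + 3 h 26 min + 7 h 14 min + 10 h 28 min + 5 h 11 min = 48 h 4 min.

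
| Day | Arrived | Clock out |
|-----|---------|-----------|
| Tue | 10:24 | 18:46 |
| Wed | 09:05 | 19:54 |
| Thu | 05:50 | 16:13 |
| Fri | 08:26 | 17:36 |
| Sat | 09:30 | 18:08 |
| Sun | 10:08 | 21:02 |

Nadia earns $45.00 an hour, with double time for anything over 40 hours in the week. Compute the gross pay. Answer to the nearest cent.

Tue: 10:24–18:46 = 8 h 22 min
Wed: 09:05–19:54 = 10 h 49 min
Thu: 05:50–16:13 = 10 h 23 min
Fri: 08:26–17:36 = 9 h 10 min
Sat: 09:30–18:08 = 8 h 38 min
Sun: 10:08–21:02 = 10 h 54 min
Total worked: 58 h 16 min = 3496 min.
Regular 40 h 0 min = 2400 min at $45.00/h; overtime 18 h 16 min = 1096 min at $90.00/h.
Pay = (2400 × $45.00 + 1096 × $90.00) ÷ 60 = $3444.00.

$3444.00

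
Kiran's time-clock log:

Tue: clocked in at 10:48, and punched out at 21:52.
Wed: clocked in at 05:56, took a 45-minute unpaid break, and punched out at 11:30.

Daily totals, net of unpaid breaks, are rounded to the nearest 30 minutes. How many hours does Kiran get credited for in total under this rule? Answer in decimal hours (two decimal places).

Tue: 10:48–21:52 = 11 h 4 min → rounds to 11 h 0 min
Wed: 05:56–11:30 = 5 h 34 min − 45 min = 4 h 49 min → rounds to 5 h 0 min
Total credited: 16 h 0 min.

16.00 hours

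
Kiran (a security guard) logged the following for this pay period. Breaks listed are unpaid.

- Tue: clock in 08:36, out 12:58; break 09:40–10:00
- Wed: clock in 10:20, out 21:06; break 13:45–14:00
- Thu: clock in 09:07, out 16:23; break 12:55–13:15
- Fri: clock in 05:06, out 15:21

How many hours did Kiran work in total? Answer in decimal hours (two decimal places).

Tue: 08:36–12:58 = 4 h 22 min; less 20 min break → 4 h 2 min
Wed: 10:20–21:06 = 10 h 46 min; less 15 min break → 10 h 31 min
Thu: 09:07–16:23 = 7 h 16 min; less 20 min break → 6 h 56 min
Fri: 05:06–15:21 = 10 h 15 min
Total: 4 h 2 min + 10 h 31 min + 6 h 56 min + 10 h 15 min = 31 h 44 min.

31.73 hours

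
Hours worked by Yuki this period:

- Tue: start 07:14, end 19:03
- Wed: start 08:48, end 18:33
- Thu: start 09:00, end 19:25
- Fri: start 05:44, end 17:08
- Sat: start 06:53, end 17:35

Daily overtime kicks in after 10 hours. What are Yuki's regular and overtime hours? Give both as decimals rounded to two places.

Tue: 07:14–19:03 = 11 h 49 min
Wed: 08:48–18:33 = 9 h 45 min
Thu: 09:00–19:25 = 10 h 25 min
Fri: 05:44–17:08 = 11 h 24 min
Sat: 06:53–17:35 = 10 h 42 min
Tue reg 10 h 0 min / OT 1 h 49 min; Wed reg 9 h 45 min / OT 0 h 0 min; Thu reg 10 h 0 min / OT 0 h 25 min; Fri reg 10 h 0 min / OT 1 h 24 min; Sat reg 10 h 0 min / OT 0 h 42 min.
Totals: regular 49 h 45 min, overtime 4 h 20 min.

Regular 49.75 hours, overtime 4.33 hours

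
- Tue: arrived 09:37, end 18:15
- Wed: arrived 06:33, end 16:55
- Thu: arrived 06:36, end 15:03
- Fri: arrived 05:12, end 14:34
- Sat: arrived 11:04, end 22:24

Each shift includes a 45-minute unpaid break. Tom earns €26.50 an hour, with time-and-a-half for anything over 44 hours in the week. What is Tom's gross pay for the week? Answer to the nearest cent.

Tue: 09:37–18:15 = 8 h 38 min; less 45 min break → 7 h 53 min
Wed: 06:33–16:55 = 10 h 22 min; less 45 min break → 9 h 37 min
Thu: 06:36–15:03 = 8 h 27 min; less 45 min break → 7 h 42 min
Fri: 05:12–14:34 = 9 h 22 min; less 45 min break → 8 h 37 min
Sat: 11:04–22:24 = 11 h 20 min; less 45 min break → 10 h 35 min
Total worked: 44 h 24 min = 2664 min.
Regular 44 h 0 min = 2640 min at €26.50/h; overtime 0 h 24 min = 24 min at €39.75/h.
Pay = (2640 × €26.50 + 24 × €39.75) ÷ 60 = €1181.90.

€1181.90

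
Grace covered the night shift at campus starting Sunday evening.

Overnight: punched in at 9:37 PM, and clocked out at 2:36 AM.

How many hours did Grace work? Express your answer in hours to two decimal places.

4.98 hours

Overnight: 9:37 PM → midnight = 2 h 23 min; midnight → 2:36 AM = 2 h 36 min; span 4 h 59 min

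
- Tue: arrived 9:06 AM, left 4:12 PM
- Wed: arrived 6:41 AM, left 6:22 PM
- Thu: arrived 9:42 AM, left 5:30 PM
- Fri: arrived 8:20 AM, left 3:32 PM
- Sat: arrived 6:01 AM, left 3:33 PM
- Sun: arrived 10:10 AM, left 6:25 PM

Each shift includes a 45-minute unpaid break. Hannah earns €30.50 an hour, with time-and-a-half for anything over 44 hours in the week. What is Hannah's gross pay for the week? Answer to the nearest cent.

€1482.30

Tue: 9:06 AM–4:12 PM = 7 h 6 min; less 45 min break → 6 h 21 min
Wed: 6:41 AM–6:22 PM = 11 h 41 min; less 45 min break → 10 h 56 min
Thu: 9:42 AM–5:30 PM = 7 h 48 min; less 45 min break → 7 h 3 min
Fri: 8:20 AM–3:32 PM = 7 h 12 min; less 45 min break → 6 h 27 min
Sat: 6:01 AM–3:33 PM = 9 h 32 min; less 45 min break → 8 h 47 min
Sun: 10:10 AM–6:25 PM = 8 h 15 min; less 45 min break → 7 h 30 min
Total worked: 47 h 4 min = 2824 min.
Regular 44 h 0 min = 2640 min at €30.50/h; overtime 3 h 4 min = 184 min at €45.75/h.
Pay = (2640 × €30.50 + 184 × €45.75) ÷ 60 = €1482.30.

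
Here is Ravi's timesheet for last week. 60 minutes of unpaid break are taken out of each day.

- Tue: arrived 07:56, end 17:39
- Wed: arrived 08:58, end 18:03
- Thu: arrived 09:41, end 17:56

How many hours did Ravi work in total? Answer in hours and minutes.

24 h 3 min

Tue: 07:56–17:39 = 9 h 43 min; less 60 min break → 8 h 43 min
Wed: 08:58–18:03 = 9 h 5 min; less 60 min break → 8 h 5 min
Thu: 09:41–17:56 = 8 h 15 min; less 60 min break → 7 h 15 min
Total: 8 h 43 min + 8 h 5 min + 7 h 15 min = 24 h 3 min.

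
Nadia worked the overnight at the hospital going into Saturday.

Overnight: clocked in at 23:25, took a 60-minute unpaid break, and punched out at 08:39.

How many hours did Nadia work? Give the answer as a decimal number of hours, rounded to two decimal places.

8.23 hours

Overnight: 23:25 → midnight = 0 h 35 min; midnight → 08:39 = 8 h 39 min; span 9 h 14 min; less 60 min break → 8 h 14 min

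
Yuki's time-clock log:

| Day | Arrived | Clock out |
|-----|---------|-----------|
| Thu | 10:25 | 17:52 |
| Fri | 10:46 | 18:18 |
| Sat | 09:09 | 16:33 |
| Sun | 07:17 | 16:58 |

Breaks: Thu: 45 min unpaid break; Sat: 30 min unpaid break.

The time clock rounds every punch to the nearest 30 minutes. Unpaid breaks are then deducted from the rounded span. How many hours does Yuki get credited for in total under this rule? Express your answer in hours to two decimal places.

30.75 hours

Thu: in 10:25→10:30, out 17:52→18:00; 7 h 30 min − 45 min = 6 h 45 min
Fri: in 10:46→11:00, out 18:18→18:30; 7 h 30 min
Sat: in 09:09→09:00, out 16:33→16:30; 7 h 30 min − 30 min = 7 h 0 min
Sun: in 07:17→07:30, out 16:58→17:00; 9 h 30 min
Total credited: 30 h 45 min.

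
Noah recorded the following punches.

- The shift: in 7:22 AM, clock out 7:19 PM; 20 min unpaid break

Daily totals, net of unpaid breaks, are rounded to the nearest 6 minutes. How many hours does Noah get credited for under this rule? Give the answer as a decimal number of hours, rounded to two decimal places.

The shift: 7:22 AM–7:19 PM = 11 h 57 min − 20 min = 11 h 37 min → rounds to 11 h 36 min

11.60 hours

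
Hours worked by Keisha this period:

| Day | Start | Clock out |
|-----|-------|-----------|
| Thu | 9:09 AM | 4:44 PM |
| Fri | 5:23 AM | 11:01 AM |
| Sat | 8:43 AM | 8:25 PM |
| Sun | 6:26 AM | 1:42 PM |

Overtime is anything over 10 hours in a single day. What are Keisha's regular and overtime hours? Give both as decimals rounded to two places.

Regular 30.48 hours, overtime 1.70 hours

Thu: 9:09 AM–4:44 PM = 7 h 35 min
Fri: 5:23 AM–11:01 AM = 5 h 38 min
Sat: 8:43 AM–8:25 PM = 11 h 42 min
Sun: 6:26 AM–1:42 PM = 7 h 16 min
Thu reg 7 h 35 min / OT 0 h 0 min; Fri reg 5 h 38 min / OT 0 h 0 min; Sat reg 10 h 0 min / OT 1 h 42 min; Sun reg 7 h 16 min / OT 0 h 0 min.
Totals: regular 30 h 29 min, overtime 1 h 42 min.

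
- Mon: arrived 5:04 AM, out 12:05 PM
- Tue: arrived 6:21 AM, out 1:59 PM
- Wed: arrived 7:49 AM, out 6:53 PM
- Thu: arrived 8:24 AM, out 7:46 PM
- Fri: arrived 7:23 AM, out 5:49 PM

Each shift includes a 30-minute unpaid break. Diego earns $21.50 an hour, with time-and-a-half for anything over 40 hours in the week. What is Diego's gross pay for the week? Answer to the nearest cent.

$1021.79

Mon: 5:04 AM–12:05 PM = 7 h 1 min; less 30 min break → 6 h 31 min
Tue: 6:21 AM–1:59 PM = 7 h 38 min; less 30 min break → 7 h 8 min
Wed: 7:49 AM–6:53 PM = 11 h 4 min; less 30 min break → 10 h 34 min
Thu: 8:24 AM–7:46 PM = 11 h 22 min; less 30 min break → 10 h 52 min
Fri: 7:23 AM–5:49 PM = 10 h 26 min; less 30 min break → 9 h 56 min
Total worked: 45 h 1 min = 2701 min.
Regular 40 h 0 min = 2400 min at $21.50/h; overtime 5 h 1 min = 301 min at $32.25/h.
Pay = (2400 × $21.50 + 301 × $32.25) ÷ 60 = $1021.79.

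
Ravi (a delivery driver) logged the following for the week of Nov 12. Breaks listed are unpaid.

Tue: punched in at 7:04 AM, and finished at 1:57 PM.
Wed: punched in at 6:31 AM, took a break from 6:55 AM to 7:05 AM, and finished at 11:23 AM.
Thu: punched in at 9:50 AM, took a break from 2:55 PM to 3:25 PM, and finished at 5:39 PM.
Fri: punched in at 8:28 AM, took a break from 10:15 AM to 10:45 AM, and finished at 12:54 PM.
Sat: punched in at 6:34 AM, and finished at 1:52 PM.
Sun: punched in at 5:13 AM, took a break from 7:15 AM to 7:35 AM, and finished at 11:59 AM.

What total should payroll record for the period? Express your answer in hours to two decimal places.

36.57 hours

Tue: 7:04 AM–1:57 PM = 6 h 53 min
Wed: 6:31 AM–11:23 AM = 4 h 52 min; less 10 min break → 4 h 42 min
Thu: 9:50 AM–5:39 PM = 7 h 49 min; less 30 min break → 7 h 19 min
Fri: 8:28 AM–12:54 PM = 4 h 26 min; less 30 min break → 3 h 56 min
Sat: 6:34 AM–1:52 PM = 7 h 18 min
Sun: 5:13 AM–11:59 AM = 6 h 46 min; less 20 min break → 6 h 26 min
Total: 6 h 53 min + 4 h 42 min + 7 h 19 min + 3 h 56 min + 7 h 18 min + 6 h 26 min = 36 h 34 min.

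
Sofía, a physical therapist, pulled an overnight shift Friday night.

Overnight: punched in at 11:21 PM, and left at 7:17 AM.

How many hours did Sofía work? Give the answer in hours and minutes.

7 h 56 min

Overnight: 11:21 PM → midnight = 0 h 39 min; midnight → 7:17 AM = 7 h 17 min; span 7 h 56 min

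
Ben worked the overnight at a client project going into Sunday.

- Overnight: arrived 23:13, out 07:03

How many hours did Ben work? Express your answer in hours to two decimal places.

7.83 hours

Overnight: 23:13 → midnight = 0 h 47 min; midnight → 07:03 = 7 h 3 min; span 7 h 50 min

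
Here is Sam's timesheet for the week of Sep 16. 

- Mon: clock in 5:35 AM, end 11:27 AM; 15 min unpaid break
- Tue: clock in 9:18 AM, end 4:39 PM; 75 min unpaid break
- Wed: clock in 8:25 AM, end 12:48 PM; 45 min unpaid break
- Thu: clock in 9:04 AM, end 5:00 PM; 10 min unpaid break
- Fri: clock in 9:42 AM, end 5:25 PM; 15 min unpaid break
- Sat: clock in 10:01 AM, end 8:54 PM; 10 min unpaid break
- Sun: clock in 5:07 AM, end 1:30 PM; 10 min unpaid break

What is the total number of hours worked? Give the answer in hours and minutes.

49 h 31 min

Mon: 5:35 AM–11:27 AM = 5 h 52 min; less 15 min break → 5 h 37 min
Tue: 9:18 AM–4:39 PM = 7 h 21 min; less 75 min break → 6 h 6 min
Wed: 8:25 AM–12:48 PM = 4 h 23 min; less 45 min break → 3 h 38 min
Thu: 9:04 AM–5:00 PM = 7 h 56 min; less 10 min break → 7 h 46 min
Fri: 9:42 AM–5:25 PM = 7 h 43 min; less 15 min break → 7 h 28 min
Sat: 10:01 AM–8:54 PM = 10 h 53 min; less 10 min break → 10 h 43 min
Sun: 5:07 AM–1:30 PM = 8 h 23 min; less 10 min break → 8 h 13 min
Total: 5 h 37 min + 6 h 6 min + 3 h 38 min + 7 h 46 min + 7 h 28 min + 10 h 43 min + 8 h 13 min = 49 h 31 min.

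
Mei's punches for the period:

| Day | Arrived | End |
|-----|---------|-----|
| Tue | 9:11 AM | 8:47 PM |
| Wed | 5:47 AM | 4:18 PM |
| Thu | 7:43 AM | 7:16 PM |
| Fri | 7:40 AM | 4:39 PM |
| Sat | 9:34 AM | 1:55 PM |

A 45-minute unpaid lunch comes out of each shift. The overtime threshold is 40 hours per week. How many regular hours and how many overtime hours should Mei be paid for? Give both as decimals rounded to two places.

Regular 40.00 hours, overtime 3.25 hours

Tue: 9:11 AM–8:47 PM = 11 h 36 min; less 45 min break → 10 h 51 min
Wed: 5:47 AM–4:18 PM = 10 h 31 min; less 45 min break → 9 h 46 min
Thu: 7:43 AM–7:16 PM = 11 h 33 min; less 45 min break → 10 h 48 min
Fri: 7:40 AM–4:39 PM = 8 h 59 min; less 45 min break → 8 h 14 min
Sat: 9:34 AM–1:55 PM = 4 h 21 min; less 45 min break → 3 h 36 min
Total worked: 43 h 15 min = 43.25 h.
Threshold 40 h → overtime 3 h 15 min, regular 40 h 0 min.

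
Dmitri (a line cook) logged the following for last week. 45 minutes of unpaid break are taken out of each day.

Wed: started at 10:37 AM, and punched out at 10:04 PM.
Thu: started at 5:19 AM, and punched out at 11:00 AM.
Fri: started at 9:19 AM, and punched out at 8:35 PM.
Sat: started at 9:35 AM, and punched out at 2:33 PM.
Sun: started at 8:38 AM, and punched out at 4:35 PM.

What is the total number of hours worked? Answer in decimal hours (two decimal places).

37.57 hours

Wed: 10:37 AM–10:04 PM = 11 h 27 min; less 45 min break → 10 h 42 min
Thu: 5:19 AM–11:00 AM = 5 h 41 min; less 45 min break → 4 h 56 min
Fri: 9:19 AM–8:35 PM = 11 h 16 min; less 45 min break → 10 h 31 min
Sat: 9:35 AM–2:33 PM = 4 h 58 min; less 45 min break → 4 h 13 min
Sun: 8:38 AM–4:35 PM = 7 h 57 min; less 45 min break → 7 h 12 min
Total: 10 h 42 min + 4 h 56 min + 10 h 31 min + 4 h 13 min + 7 h 12 min = 37 h 34 min.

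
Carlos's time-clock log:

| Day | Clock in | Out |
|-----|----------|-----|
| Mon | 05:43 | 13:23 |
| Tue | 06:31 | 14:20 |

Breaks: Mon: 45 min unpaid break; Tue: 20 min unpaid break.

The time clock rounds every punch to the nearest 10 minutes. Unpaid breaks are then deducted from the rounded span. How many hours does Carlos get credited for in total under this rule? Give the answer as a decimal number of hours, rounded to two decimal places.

14.42 hours

Mon: in 05:43→05:40, out 13:23→13:20; 7 h 40 min − 45 min = 6 h 55 min
Tue: in 06:31→06:30, out 14:20→14:20; 7 h 50 min − 20 min = 7 h 30 min
Total credited: 14 h 25 min.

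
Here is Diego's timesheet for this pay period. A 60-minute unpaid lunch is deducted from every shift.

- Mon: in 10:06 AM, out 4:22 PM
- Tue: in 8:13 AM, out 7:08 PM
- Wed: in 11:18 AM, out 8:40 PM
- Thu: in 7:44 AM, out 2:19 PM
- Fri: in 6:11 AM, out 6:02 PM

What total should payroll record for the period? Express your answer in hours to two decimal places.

39.98 hours

Mon: 10:06 AM–4:22 PM = 6 h 16 min; less 60 min break → 5 h 16 min
Tue: 8:13 AM–7:08 PM = 10 h 55 min; less 60 min break → 9 h 55 min
Wed: 11:18 AM–8:40 PM = 9 h 22 min; less 60 min break → 8 h 22 min
Thu: 7:44 AM–2:19 PM = 6 h 35 min; less 60 min break → 5 h 35 min
Fri: 6:11 AM–6:02 PM = 11 h 51 min; less 60 min break → 10 h 51 min
Total: 5 h 16 min + 9 h 55 min + 8 h 22 min + 5 h 35 min + 10 h 51 min = 39 h 59 min.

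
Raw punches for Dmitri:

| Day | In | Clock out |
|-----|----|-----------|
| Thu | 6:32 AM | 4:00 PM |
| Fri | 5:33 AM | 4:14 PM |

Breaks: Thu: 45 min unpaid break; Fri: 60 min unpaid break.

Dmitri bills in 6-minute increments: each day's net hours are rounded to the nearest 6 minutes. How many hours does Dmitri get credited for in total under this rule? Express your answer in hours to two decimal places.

18.40 hours

Thu: 6:32 AM–4:00 PM = 9 h 28 min − 45 min = 8 h 43 min → rounds to 8 h 42 min
Fri: 5:33 AM–4:14 PM = 10 h 41 min − 60 min = 9 h 41 min → rounds to 9 h 42 min
Total credited: 18 h 24 min.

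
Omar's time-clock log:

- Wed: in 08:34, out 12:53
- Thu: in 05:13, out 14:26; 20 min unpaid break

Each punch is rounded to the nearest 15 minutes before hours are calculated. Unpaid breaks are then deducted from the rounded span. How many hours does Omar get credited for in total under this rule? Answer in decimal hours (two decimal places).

Wed: in 08:34→08:30, out 12:53→13:00; 4 h 30 min
Thu: in 05:13→05:15, out 14:26→14:30; 9 h 15 min − 20 min = 8 h 55 min
Total credited: 13 h 25 min.

13.42 hours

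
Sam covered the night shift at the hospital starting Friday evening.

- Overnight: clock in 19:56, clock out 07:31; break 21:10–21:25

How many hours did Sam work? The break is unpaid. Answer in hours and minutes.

11 h 20 min

Overnight: 19:56 → midnight = 4 h 4 min; midnight → 07:31 = 7 h 31 min; span 11 h 35 min; less 15 min break → 11 h 20 min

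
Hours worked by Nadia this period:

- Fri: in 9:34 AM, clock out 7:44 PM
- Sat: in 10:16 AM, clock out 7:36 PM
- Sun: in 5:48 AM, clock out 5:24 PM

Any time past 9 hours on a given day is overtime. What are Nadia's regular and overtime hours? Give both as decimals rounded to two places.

Fri: 9:34 AM–7:44 PM = 10 h 10 min
Sat: 10:16 AM–7:36 PM = 9 h 20 min
Sun: 5:48 AM–5:24 PM = 11 h 36 min
Fri reg 9 h 0 min / OT 1 h 10 min; Sat reg 9 h 0 min / OT 0 h 20 min; Sun reg 9 h 0 min / OT 2 h 36 min.
Totals: regular 27 h 0 min, overtime 4 h 6 min.

Regular 27.00 hours, overtime 4.10 hours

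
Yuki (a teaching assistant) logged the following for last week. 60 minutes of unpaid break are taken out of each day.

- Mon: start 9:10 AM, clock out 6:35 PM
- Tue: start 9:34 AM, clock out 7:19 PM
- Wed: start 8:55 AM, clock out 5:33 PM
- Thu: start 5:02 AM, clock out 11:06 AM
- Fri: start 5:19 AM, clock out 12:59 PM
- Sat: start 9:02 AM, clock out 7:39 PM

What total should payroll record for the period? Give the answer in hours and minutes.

46 h 9 min

Mon: 9:10 AM–6:35 PM = 9 h 25 min; less 60 min break → 8 h 25 min
Tue: 9:34 AM–7:19 PM = 9 h 45 min; less 60 min break → 8 h 45 min
Wed: 8:55 AM–5:33 PM = 8 h 38 min; less 60 min break → 7 h 38 min
Thu: 5:02 AM–11:06 AM = 6 h 4 min; less 60 min break → 5 h 4 min
Fri: 5:19 AM–12:59 PM = 7 h 40 min; less 60 min break → 6 h 40 min
Sat: 9:02 AM–7:39 PM = 10 h 37 min; less 60 min break → 9 h 37 min
Total: 8 h 25 min + 8 h 45 min + 7 h 38 min + 5 h 4 min + 6 h 40 min + 9 h 37 min = 46 h 9 min.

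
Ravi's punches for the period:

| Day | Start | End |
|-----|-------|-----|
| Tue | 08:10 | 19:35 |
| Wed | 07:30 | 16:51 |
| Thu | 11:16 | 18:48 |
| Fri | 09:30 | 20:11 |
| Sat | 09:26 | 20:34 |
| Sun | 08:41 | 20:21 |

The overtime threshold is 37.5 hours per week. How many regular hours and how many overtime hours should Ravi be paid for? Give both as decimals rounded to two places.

Regular 37.50 hours, overtime 24.28 hours

Tue: 08:10–19:35 = 11 h 25 min
Wed: 07:30–16:51 = 9 h 21 min
Thu: 11:16–18:48 = 7 h 32 min
Fri: 09:30–20:11 = 10 h 41 min
Sat: 09:26–20:34 = 11 h 8 min
Sun: 08:41–20:21 = 11 h 40 min
Total worked: 61 h 47 min = 61.78 h.
Threshold 37.5 h → overtime 24 h 17 min, regular 37 h 30 min.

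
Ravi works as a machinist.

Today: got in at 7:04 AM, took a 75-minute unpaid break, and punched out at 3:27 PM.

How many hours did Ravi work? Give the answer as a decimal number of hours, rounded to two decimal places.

Today: 7:04 AM–3:27 PM = 8 h 23 min; less 75 min break → 7 h 8 min

7.13 hours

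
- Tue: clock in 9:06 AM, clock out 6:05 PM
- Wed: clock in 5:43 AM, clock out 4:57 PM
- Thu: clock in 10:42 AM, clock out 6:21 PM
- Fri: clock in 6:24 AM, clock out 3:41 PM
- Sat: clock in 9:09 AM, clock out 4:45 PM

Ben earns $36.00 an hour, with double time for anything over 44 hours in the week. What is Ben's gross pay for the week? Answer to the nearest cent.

Tue: 9:06 AM–6:05 PM = 8 h 59 min
Wed: 5:43 AM–4:57 PM = 11 h 14 min
Thu: 10:42 AM–6:21 PM = 7 h 39 min
Fri: 6:24 AM–3:41 PM = 9 h 17 min
Sat: 9:09 AM–4:45 PM = 7 h 36 min
Total worked: 44 h 45 min = 2685 min.
Regular 44 h 0 min = 2640 min at $36.00/h; overtime 0 h 45 min = 45 min at $72.00/h.
Pay = (2640 × $36.00 + 45 × $72.00) ÷ 60 = $1638.00.

$1638.00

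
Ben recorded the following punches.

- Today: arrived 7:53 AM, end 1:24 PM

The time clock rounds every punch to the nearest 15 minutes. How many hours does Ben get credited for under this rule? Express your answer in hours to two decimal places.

Today: in 7:53 AM→8:00 AM, out 1:24 PM→1:30 PM; 5 h 30 min

5.50 hours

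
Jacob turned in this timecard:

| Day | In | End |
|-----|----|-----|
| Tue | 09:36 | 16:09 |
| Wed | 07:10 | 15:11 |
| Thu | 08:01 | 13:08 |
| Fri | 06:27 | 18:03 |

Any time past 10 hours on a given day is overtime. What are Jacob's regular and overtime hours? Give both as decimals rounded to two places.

Regular 29.68 hours, overtime 1.60 hours

Tue: 09:36–16:09 = 6 h 33 min
Wed: 07:10–15:11 = 8 h 1 min
Thu: 08:01–13:08 = 5 h 7 min
Fri: 06:27–18:03 = 11 h 36 min
Tue reg 6 h 33 min / OT 0 h 0 min; Wed reg 8 h 1 min / OT 0 h 0 min; Thu reg 5 h 7 min / OT 0 h 0 min; Fri reg 10 h 0 min / OT 1 h 36 min.
Totals: regular 29 h 41 min, overtime 1 h 36 min.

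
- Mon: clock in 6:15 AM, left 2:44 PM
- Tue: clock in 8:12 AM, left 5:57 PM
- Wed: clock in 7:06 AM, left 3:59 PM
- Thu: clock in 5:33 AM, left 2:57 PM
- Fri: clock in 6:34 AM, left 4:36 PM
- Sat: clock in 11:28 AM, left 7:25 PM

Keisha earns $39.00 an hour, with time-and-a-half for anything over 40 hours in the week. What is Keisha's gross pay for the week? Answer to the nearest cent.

Mon: 6:15 AM–2:44 PM = 8 h 29 min
Tue: 8:12 AM–5:57 PM = 9 h 45 min
Wed: 7:06 AM–3:59 PM = 8 h 53 min
Thu: 5:33 AM–2:57 PM = 9 h 24 min
Fri: 6:34 AM–4:36 PM = 10 h 2 min
Sat: 11:28 AM–7:25 PM = 7 h 57 min
Total worked: 54 h 30 min = 3270 min.
Regular 40 h 0 min = 2400 min at $39.00/h; overtime 14 h 30 min = 870 min at $58.50/h.
Pay = (2400 × $39.00 + 870 × $58.50) ÷ 60 = $2408.25.

$2408.25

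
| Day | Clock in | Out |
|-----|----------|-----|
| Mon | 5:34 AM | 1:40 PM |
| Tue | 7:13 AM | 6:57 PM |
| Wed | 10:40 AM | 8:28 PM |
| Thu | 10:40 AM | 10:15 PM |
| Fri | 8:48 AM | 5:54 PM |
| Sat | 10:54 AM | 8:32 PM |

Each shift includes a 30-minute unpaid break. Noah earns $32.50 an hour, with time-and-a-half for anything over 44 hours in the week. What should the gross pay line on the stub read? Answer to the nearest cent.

$2061.31

Mon: 5:34 AM–1:40 PM = 8 h 6 min; less 30 min break → 7 h 36 min
Tue: 7:13 AM–6:57 PM = 11 h 44 min; less 30 min break → 11 h 14 min
Wed: 10:40 AM–8:28 PM = 9 h 48 min; less 30 min break → 9 h 18 min
Thu: 10:40 AM–10:15 PM = 11 h 35 min; less 30 min break → 11 h 5 min
Fri: 8:48 AM–5:54 PM = 9 h 6 min; less 30 min break → 8 h 36 min
Sat: 10:54 AM–8:32 PM = 9 h 38 min; less 30 min break → 9 h 8 min
Total worked: 56 h 57 min = 3417 min.
Regular 44 h 0 min = 2640 min at $32.50/h; overtime 12 h 57 min = 777 min at $48.75/h.
Pay = (2640 × $32.50 + 777 × $48.75) ÷ 60 = $2061.31.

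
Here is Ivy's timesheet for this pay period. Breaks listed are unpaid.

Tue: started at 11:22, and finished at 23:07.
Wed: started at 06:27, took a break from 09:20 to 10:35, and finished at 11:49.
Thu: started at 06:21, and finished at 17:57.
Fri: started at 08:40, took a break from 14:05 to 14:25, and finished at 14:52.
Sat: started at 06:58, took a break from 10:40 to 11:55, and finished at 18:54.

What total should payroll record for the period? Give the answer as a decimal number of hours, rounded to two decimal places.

44.02 hours

Tue: 11:22–23:07 = 11 h 45 min
Wed: 06:27–11:49 = 5 h 22 min; less 75 min break → 4 h 7 min
Thu: 06:21–17:57 = 11 h 36 min
Fri: 08:40–14:52 = 6 h 12 min; less 20 min break → 5 h 52 min
Sat: 06:58–18:54 = 11 h 56 min; less 75 min break → 10 h 41 min
Total: 11 h 45 min + 4 h 7 min + 11 h 36 min + 5 h 52 min + 10 h 41 min = 44 h 1 min.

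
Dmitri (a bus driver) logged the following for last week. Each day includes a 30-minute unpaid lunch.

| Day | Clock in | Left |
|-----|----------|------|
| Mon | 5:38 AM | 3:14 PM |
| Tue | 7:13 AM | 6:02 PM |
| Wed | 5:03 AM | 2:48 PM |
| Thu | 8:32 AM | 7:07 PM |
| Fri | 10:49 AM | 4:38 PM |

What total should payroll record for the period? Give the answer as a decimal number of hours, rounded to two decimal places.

44.07 hours

Mon: 5:38 AM–3:14 PM = 9 h 36 min; less 30 min break → 9 h 6 min
Tue: 7:13 AM–6:02 PM = 10 h 49 min; less 30 min break → 10 h 19 min
Wed: 5:03 AM–2:48 PM = 9 h 45 min; less 30 min break → 9 h 15 min
Thu: 8:32 AM–7:07 PM = 10 h 35 min; less 30 min break → 10 h 5 min
Fri: 10:49 AM–4:38 PM = 5 h 49 min; less 30 min break → 5 h 19 min
Total: 9 h 6 min + 10 h 19 min + 9 h 15 min + 10 h 5 min + 5 h 19 min = 44 h 4 min.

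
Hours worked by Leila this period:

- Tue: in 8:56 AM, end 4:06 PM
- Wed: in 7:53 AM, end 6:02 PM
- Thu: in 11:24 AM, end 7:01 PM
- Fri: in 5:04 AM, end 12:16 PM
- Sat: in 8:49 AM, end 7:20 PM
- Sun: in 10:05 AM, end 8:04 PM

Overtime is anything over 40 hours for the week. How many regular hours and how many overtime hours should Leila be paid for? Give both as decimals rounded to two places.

Regular 40.00 hours, overtime 12.63 hours

Tue: 8:56 AM–4:06 PM = 7 h 10 min
Wed: 7:53 AM–6:02 PM = 10 h 9 min
Thu: 11:24 AM–7:01 PM = 7 h 37 min
Fri: 5:04 AM–12:16 PM = 7 h 12 min
Sat: 8:49 AM–7:20 PM = 10 h 31 min
Sun: 10:05 AM–8:04 PM = 9 h 59 min
Total worked: 52 h 38 min = 52.63 h.
Threshold 40 h → overtime 12 h 38 min, regular 40 h 0 min.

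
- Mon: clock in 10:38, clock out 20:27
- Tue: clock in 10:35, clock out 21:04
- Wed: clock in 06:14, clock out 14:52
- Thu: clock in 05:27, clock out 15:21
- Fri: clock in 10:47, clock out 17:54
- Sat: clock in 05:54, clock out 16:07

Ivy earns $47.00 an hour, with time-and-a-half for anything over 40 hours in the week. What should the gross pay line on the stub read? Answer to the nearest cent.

$3019.75

Mon: 10:38–20:27 = 9 h 49 min
Tue: 10:35–21:04 = 10 h 29 min
Wed: 06:14–14:52 = 8 h 38 min
Thu: 05:27–15:21 = 9 h 54 min
Fri: 10:47–17:54 = 7 h 7 min
Sat: 05:54–16:07 = 10 h 13 min
Total worked: 56 h 10 min = 3370 min.
Regular 40 h 0 min = 2400 min at $47.00/h; overtime 16 h 10 min = 970 min at $70.50/h.
Pay = (2400 × $47.00 + 970 × $70.50) ÷ 60 = $3019.75.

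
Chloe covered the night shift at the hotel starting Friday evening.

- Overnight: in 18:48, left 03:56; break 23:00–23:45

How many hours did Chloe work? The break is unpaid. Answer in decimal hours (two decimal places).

Overnight: 18:48 → midnight = 5 h 12 min; midnight → 03:56 = 3 h 56 min; span 9 h 8 min; less 45 min break → 8 h 23 min

8.38 hours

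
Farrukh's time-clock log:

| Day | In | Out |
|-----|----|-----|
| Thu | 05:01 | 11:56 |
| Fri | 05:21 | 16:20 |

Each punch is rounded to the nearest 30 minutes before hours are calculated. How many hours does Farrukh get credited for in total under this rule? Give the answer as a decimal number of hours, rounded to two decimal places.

Thu: in 05:01→05:00, out 11:56→12:00; 7 h 0 min
Fri: in 05:21→05:30, out 16:20→16:30; 11 h 0 min
Total credited: 18 h 0 min.

18.00 hours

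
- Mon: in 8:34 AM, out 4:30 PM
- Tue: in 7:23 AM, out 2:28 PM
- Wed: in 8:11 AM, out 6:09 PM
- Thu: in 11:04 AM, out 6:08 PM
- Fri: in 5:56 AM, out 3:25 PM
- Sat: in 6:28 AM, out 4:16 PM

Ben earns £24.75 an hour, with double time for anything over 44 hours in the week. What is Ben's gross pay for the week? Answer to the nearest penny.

£1452.00

Mon: 8:34 AM–4:30 PM = 7 h 56 min
Tue: 7:23 AM–2:28 PM = 7 h 5 min
Wed: 8:11 AM–6:09 PM = 9 h 58 min
Thu: 11:04 AM–6:08 PM = 7 h 4 min
Fri: 5:56 AM–3:25 PM = 9 h 29 min
Sat: 6:28 AM–4:16 PM = 9 h 48 min
Total worked: 51 h 20 min = 3080 min.
Regular 44 h 0 min = 2640 min at £24.75/h; overtime 7 h 20 min = 440 min at £49.50/h.
Pay = (2640 × £24.75 + 440 × £49.50) ÷ 60 = £1452.00.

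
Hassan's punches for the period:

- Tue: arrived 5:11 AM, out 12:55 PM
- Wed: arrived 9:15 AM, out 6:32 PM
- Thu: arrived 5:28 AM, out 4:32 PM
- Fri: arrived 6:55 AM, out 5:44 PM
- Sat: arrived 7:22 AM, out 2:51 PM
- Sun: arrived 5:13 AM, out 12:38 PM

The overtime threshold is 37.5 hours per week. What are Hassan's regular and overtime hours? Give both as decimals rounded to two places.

Regular 37.50 hours, overtime 16.30 hours

Tue: 5:11 AM–12:55 PM = 7 h 44 min
Wed: 9:15 AM–6:32 PM = 9 h 17 min
Thu: 5:28 AM–4:32 PM = 11 h 4 min
Fri: 6:55 AM–5:44 PM = 10 h 49 min
Sat: 7:22 AM–2:51 PM = 7 h 29 min
Sun: 5:13 AM–12:38 PM = 7 h 25 min
Total worked: 53 h 48 min = 53.80 h.
Threshold 37.5 h → overtime 16 h 18 min, regular 37 h 30 min.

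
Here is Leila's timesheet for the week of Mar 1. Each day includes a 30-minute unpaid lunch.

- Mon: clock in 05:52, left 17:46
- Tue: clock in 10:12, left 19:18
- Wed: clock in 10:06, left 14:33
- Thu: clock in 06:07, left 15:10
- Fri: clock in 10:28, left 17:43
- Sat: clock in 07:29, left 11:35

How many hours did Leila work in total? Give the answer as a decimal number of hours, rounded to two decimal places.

42.85 hours

Mon: 05:52–17:46 = 11 h 54 min; less 30 min break → 11 h 24 min
Tue: 10:12–19:18 = 9 h 6 min; less 30 min break → 8 h 36 min
Wed: 10:06–14:33 = 4 h 27 min; less 30 min break → 3 h 57 min
Thu: 06:07–15:10 = 9 h 3 min; less 30 min break → 8 h 33 min
Fri: 10:28–17:43 = 7 h 15 min; less 30 min break → 6 h 45 min
Sat: 07:29–11:35 = 4 h 6 min; less 30 min break → 3 h 36 min
Total: 11 h 24 min + 8 h 36 min + 3 h 57 min + 8 h 33 min + 6 h 45 min + 3 h 36 min = 42 h 51 min.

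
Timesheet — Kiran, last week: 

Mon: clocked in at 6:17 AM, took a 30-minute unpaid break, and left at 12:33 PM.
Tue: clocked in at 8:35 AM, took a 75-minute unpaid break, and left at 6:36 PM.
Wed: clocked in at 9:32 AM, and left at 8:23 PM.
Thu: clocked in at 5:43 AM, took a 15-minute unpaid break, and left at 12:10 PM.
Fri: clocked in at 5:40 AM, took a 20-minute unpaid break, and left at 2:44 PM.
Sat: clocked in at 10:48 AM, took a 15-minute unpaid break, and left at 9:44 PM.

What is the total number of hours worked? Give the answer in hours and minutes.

Mon: 6:17 AM–12:33 PM = 6 h 16 min; less 30 min break → 5 h 46 min
Tue: 8:35 AM–6:36 PM = 10 h 1 min; less 75 min break → 8 h 46 min
Wed: 9:32 AM–8:23 PM = 10 h 51 min
Thu: 5:43 AM–12:10 PM = 6 h 27 min; less 15 min break → 6 h 12 min
Fri: 5:40 AM–2:44 PM = 9 h 4 min; less 20 min break → 8 h 44 min
Sat: 10:48 AM–9:44 PM = 10 h 56 min; less 15 min break → 10 h 41 min
Total: 5 h 46 min + 8 h 46 min + 10 h 51 min + 6 h 12 min + 8 h 44 min + 10 h 41 min = 51 h 0 min.

51 h 0 min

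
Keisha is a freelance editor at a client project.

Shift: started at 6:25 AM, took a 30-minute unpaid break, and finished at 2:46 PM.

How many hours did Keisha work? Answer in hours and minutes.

Shift: 6:25 AM–2:46 PM = 8 h 21 min; less 30 min break → 7 h 51 min

7 h 51 min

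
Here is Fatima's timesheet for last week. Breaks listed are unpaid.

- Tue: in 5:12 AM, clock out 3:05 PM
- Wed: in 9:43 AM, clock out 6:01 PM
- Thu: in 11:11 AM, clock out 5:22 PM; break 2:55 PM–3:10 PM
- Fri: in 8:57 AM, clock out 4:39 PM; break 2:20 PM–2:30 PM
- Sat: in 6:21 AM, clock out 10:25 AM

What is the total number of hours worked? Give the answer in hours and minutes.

35 h 43 min

Tue: 5:12 AM–3:05 PM = 9 h 53 min
Wed: 9:43 AM–6:01 PM = 8 h 18 min
Thu: 11:11 AM–5:22 PM = 6 h 11 min; less 15 min break → 5 h 56 min
Fri: 8:57 AM–4:39 PM = 7 h 42 min; less 10 min break → 7 h 32 min
Sat: 6:21 AM–10:25 AM = 4 h 4 min
Total: 9 h 53 min + 8 h 18 min + 5 h 56 min + 7 h 32 min + 4 h 4 min = 35 h 43 min.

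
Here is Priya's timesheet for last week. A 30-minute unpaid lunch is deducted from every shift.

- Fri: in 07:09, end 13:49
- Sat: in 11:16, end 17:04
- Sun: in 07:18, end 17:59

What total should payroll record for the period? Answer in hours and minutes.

21 h 39 min

Fri: 07:09–13:49 = 6 h 40 min; less 30 min break → 6 h 10 min
Sat: 11:16–17:04 = 5 h 48 min; less 30 min break → 5 h 18 min
Sun: 07:18–17:59 = 10 h 41 min; less 30 min break → 10 h 11 min
Total: 6 h 10 min + 5 h 18 min + 10 h 11 min = 21 h 39 min.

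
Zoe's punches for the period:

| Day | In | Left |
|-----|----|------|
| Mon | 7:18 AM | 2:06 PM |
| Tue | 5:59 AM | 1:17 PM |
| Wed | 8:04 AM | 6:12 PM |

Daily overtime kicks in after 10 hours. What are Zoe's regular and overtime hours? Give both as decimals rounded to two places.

Mon: 7:18 AM–2:06 PM = 6 h 48 min
Tue: 5:59 AM–1:17 PM = 7 h 18 min
Wed: 8:04 AM–6:12 PM = 10 h 8 min
Mon reg 6 h 48 min / OT 0 h 0 min; Tue reg 7 h 18 min / OT 0 h 0 min; Wed reg 10 h 0 min / OT 0 h 8 min.
Totals: regular 24 h 6 min, overtime 0 h 8 min.

Regular 24.10 hours, overtime 0.13 hours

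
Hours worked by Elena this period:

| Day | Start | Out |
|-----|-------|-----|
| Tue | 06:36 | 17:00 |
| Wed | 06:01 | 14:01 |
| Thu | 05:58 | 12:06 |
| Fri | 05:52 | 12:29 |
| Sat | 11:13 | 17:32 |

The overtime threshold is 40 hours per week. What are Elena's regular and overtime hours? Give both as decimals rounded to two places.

Regular 37.47 hours, overtime 0.00 hours

Tue: 06:36–17:00 = 10 h 24 min
Wed: 06:01–14:01 = 8 h 0 min
Thu: 05:58–12:06 = 6 h 8 min
Fri: 05:52–12:29 = 6 h 37 min
Sat: 11:13–17:32 = 6 h 19 min
Total worked: 37 h 28 min = 37.47 h.
Threshold 40 h → overtime 0 h 0 min, regular 37 h 28 min.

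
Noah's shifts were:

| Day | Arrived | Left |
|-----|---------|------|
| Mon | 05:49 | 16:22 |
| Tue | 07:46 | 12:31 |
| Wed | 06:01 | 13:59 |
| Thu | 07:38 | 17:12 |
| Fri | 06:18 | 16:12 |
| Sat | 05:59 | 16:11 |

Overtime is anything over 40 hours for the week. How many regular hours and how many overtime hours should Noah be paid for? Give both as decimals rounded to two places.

Mon: 05:49–16:22 = 10 h 33 min
Tue: 07:46–12:31 = 4 h 45 min
Wed: 06:01–13:59 = 7 h 58 min
Thu: 07:38–17:12 = 9 h 34 min
Fri: 06:18–16:12 = 9 h 54 min
Sat: 05:59–16:11 = 10 h 12 min
Total worked: 52 h 56 min = 52.93 h.
Threshold 40 h → overtime 12 h 56 min, regular 40 h 0 min.

Regular 40.00 hours, overtime 12.93 hours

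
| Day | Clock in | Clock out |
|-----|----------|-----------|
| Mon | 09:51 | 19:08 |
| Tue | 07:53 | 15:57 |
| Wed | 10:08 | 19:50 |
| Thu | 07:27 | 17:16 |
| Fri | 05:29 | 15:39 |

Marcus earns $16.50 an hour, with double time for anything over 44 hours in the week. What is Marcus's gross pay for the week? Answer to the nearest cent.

$826.10

Mon: 09:51–19:08 = 9 h 17 min
Tue: 07:53–15:57 = 8 h 4 min
Wed: 10:08–19:50 = 9 h 42 min
Thu: 07:27–17:16 = 9 h 49 min
Fri: 05:29–15:39 = 10 h 10 min
Total worked: 47 h 2 min = 2822 min.
Regular 44 h 0 min = 2640 min at $16.50/h; overtime 3 h 2 min = 182 min at $33.00/h.
Pay = (2640 × $16.50 + 182 × $33.00) ÷ 60 = $826.10.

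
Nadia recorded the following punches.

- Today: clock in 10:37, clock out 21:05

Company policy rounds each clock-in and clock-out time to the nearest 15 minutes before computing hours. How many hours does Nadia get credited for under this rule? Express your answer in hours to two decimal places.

10.50 hours

Today: in 10:37→10:30, out 21:05→21:00; 10 h 30 min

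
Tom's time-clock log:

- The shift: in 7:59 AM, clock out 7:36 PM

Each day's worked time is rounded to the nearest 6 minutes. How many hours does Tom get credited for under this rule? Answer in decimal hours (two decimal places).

The shift: 7:59 AM–7:36 PM = 11 h 37 min → rounds to 11 h 36 min

11.60 hours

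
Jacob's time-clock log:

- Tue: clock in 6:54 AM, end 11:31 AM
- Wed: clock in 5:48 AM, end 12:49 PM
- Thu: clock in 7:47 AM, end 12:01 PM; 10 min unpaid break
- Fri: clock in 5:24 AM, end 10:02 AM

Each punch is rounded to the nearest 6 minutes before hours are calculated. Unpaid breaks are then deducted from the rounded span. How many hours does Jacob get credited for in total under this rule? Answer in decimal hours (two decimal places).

Tue: in 6:54 AM→6:54 AM, out 11:31 AM→11:30 AM; 4 h 36 min
Wed: in 5:48 AM→5:48 AM, out 12:49 PM→12:48 PM; 7 h 0 min
Thu: in 7:47 AM→7:48 AM, out 12:01 PM→12:00 PM; 4 h 12 min − 10 min = 4 h 2 min
Fri: in 5:24 AM→5:24 AM, out 10:02 AM→10:00 AM; 4 h 36 min
Total credited: 20 h 14 min.

20.23 hours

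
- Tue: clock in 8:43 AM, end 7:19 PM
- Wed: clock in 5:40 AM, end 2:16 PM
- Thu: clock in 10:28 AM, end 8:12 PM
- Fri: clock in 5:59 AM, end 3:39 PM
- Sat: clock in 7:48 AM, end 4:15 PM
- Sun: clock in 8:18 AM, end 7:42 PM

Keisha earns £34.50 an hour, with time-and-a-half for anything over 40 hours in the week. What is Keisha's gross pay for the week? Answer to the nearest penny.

£2334.79

Tue: 8:43 AM–7:19 PM = 10 h 36 min
Wed: 5:40 AM–2:16 PM = 8 h 36 min
Thu: 10:28 AM–8:12 PM = 9 h 44 min
Fri: 5:59 AM–3:39 PM = 9 h 40 min
Sat: 7:48 AM–4:15 PM = 8 h 27 min
Sun: 8:18 AM–7:42 PM = 11 h 24 min
Total worked: 58 h 27 min = 3507 min.
Regular 40 h 0 min = 2400 min at £34.50/h; overtime 18 h 27 min = 1107 min at £51.75/h.
Pay = (2400 × £34.50 + 1107 × £51.75) ÷ 60 = £2334.79.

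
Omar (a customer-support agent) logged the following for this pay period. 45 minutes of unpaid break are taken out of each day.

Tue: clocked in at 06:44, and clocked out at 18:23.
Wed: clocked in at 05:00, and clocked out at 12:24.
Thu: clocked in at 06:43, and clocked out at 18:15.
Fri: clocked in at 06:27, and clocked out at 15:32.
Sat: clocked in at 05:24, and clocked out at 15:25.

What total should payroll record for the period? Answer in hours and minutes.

45 h 56 min

Tue: 06:44–18:23 = 11 h 39 min; less 45 min break → 10 h 54 min
Wed: 05:00–12:24 = 7 h 24 min; less 45 min break → 6 h 39 min
Thu: 06:43–18:15 = 11 h 32 min; less 45 min break → 10 h 47 min
Fri: 06:27–15:32 = 9 h 5 min; less 45 min break → 8 h 20 min
Sat: 05:24–15:25 = 10 h 1 min; less 45 min break → 9 h 16 min
Total: 10 h 54 min + 6 h 39 min + 10 h 47 min + 8 h 20 min + 9 h 16 min = 45 h 56 min.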